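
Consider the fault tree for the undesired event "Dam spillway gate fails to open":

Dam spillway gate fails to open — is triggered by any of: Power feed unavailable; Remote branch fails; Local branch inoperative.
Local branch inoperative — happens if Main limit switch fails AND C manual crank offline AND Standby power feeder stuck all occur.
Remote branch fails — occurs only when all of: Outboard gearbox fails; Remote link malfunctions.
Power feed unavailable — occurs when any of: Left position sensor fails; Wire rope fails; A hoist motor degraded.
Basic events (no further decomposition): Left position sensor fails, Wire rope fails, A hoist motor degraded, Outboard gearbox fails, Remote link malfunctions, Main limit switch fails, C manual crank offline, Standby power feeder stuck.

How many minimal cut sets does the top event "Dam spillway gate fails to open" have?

5

Power feed unavailable [OR]: union of children's cut sets → 3 cut set(s).
Remote branch fails [AND]: one cut set from each child combined → 1 × 1 = 1 cut set(s).
Local branch inoperative [AND]: one cut set from each child combined → 1 × 1 × 1 = 1 cut set(s).
Dam spillway gate fails to open [OR]: union of children's cut sets → 5 cut set(s).
Minimal cut sets: {Left position sensor fails}; {Wire rope fails}; {A hoist motor degraded}; {Outboard gearbox fails, Remote link malfunctions}; {C manual crank offline, Main limit switch fails, Standby power feeder stuck}.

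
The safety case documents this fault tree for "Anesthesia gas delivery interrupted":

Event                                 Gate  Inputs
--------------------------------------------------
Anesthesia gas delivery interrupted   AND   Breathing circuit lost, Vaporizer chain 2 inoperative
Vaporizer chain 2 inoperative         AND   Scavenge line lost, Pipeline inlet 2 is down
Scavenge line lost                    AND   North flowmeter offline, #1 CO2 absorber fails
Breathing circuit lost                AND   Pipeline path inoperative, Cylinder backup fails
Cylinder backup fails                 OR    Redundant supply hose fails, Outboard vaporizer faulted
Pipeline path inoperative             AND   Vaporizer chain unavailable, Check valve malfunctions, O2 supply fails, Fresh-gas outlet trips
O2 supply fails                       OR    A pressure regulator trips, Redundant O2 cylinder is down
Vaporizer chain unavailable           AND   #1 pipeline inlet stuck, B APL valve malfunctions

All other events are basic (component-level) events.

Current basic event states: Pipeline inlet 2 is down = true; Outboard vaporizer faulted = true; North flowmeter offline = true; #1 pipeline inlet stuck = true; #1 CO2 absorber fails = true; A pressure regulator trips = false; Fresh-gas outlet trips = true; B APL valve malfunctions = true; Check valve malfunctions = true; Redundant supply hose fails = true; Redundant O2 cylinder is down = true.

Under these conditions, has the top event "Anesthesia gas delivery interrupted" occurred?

Vaporizer chain unavailable [AND]: #1 pipeline inlet stuck=occurs, B APL valve malfunctions=occurs → all inputs occur → occurs.
O2 supply fails [OR]: A pressure regulator trips=not, Redundant O2 cylinder is down=occurs → at least one input occurs → occurs.
Pipeline path inoperative [AND]: Vaporizer chain unavailable=occurs, Check valve malfunctions=occurs, O2 supply fails=occurs, Fresh-gas outlet trips=occurs → all inputs occur → occurs.
Cylinder backup fails [OR]: Redundant supply hose fails=occurs, Outboard vaporizer faulted=occurs → at least one input occurs → occurs.
Breathing circuit lost [AND]: Pipeline path inoperative=occurs, Cylinder backup fails=occurs → all inputs occur → occurs.
Scavenge line lost [AND]: North flowmeter offline=occurs, #1 CO2 absorber fails=occurs → all inputs occur → occurs.
Vaporizer chain 2 inoperative [AND]: Scavenge line lost=occurs, Pipeline inlet 2 is down=occurs → all inputs occur → occurs.
Anesthesia gas delivery interrupted [AND]: Breathing circuit lost=occurs, Vaporizer chain 2 inoperative=occurs → all inputs occur → occurs.

Yes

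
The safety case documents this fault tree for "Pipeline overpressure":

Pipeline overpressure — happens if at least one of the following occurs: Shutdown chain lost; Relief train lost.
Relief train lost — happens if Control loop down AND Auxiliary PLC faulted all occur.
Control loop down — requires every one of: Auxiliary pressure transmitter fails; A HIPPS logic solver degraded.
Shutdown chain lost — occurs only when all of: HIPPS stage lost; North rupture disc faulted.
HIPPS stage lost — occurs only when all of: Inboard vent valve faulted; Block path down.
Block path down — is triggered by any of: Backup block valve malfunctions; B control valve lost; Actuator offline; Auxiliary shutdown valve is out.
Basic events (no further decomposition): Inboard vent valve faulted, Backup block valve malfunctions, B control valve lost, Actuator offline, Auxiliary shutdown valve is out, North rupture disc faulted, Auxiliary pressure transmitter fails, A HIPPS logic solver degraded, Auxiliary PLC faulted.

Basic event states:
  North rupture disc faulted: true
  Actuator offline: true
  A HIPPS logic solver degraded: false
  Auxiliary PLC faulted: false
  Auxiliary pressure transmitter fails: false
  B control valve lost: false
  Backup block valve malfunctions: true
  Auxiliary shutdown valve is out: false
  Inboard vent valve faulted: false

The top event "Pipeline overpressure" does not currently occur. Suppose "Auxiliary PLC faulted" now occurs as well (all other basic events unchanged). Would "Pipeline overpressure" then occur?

Counterfactual: set "Auxiliary PLC faulted" to occurred.
Block path down [OR]: Backup block valve malfunctions=occurs, B control valve lost=not, Actuator offline=occurs, Auxiliary shutdown valve is out=not → at least one input occurs → occurs.
HIPPS stage lost [AND]: Inboard vent valve faulted=not, Block path down=occurs → not all inputs occur → does not occur.
Shutdown chain lost [AND]: HIPPS stage lost=not, North rupture disc faulted=occurs → not all inputs occur → does not occur.
Control loop down [AND]: Auxiliary pressure transmitter fails=not, A HIPPS logic solver degraded=not → not all inputs occur → does not occur.
Relief train lost [AND]: Control loop down=not, Auxiliary PLC faulted=occurs → not all inputs occur → does not occur.
Pipeline overpressure [OR]: Shutdown chain lost=not, Relief train lost=not → no input occurs → does not occur.

No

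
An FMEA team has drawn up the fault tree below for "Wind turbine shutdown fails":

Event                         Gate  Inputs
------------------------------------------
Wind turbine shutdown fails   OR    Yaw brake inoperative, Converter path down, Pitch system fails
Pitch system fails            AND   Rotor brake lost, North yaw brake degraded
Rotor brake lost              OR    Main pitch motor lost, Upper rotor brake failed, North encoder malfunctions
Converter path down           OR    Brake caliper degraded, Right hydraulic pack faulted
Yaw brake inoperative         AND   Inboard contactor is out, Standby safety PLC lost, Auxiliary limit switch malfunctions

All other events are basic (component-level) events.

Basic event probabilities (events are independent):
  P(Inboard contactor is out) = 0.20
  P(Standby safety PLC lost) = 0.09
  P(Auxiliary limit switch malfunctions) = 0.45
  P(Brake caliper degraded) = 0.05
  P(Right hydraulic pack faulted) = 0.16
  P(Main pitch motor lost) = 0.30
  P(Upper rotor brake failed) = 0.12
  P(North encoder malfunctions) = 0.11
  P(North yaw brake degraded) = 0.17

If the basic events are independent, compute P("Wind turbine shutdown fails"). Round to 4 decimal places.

0.2693

P(Yaw brake inoperative) [AND] = 0.20 × 0.09 × 0.45 = 0.008100
P(Converter path down) [OR] = 1 − (1−0.05) × (1−0.16) = 0.202000
P(Rotor brake lost) [OR] = 1 − (1−0.30) × (1−0.12) × (1−0.11) = 0.451760
P(Pitch system fails) [AND] = 0.451760 × 0.17 = 0.076799
P(Wind turbine shutdown fails) [OR] = 1 − (1−0.008100) × (1−0.202000) × (1−0.076799) = 0.269253
Rounded to 4 decimal places: P(Wind turbine shutdown fails) ≈ 0.2693.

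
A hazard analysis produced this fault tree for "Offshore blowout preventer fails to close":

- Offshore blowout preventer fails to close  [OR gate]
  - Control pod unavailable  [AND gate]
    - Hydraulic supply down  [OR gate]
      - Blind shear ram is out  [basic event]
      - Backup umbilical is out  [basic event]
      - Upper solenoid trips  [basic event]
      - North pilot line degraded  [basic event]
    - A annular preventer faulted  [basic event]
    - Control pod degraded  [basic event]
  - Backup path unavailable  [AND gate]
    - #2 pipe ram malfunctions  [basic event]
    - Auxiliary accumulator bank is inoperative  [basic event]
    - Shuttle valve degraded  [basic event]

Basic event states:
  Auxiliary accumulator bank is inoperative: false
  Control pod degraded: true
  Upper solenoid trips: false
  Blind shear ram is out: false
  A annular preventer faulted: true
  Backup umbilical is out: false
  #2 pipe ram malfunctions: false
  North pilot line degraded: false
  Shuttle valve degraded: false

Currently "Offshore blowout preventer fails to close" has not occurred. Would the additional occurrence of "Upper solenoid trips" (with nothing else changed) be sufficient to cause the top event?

Counterfactual: set "Upper solenoid trips" to occurred.
Hydraulic supply down [OR]: Blind shear ram is out=not, Backup umbilical is out=not, Upper solenoid trips=occurs, North pilot line degraded=not → at least one input occurs → occurs.
Control pod unavailable [AND]: Hydraulic supply down=occurs, A annular preventer faulted=occurs, Control pod degraded=occurs → all inputs occur → occurs.
Backup path unavailable [AND]: #2 pipe ram malfunctions=not, Auxiliary accumulator bank is inoperative=not, Shuttle valve degraded=not → not all inputs occur → does not occur.
Offshore blowout preventer fails to close [OR]: Control pod unavailable=occurs, Backup path unavailable=not → at least one input occurs → occurs.

Yes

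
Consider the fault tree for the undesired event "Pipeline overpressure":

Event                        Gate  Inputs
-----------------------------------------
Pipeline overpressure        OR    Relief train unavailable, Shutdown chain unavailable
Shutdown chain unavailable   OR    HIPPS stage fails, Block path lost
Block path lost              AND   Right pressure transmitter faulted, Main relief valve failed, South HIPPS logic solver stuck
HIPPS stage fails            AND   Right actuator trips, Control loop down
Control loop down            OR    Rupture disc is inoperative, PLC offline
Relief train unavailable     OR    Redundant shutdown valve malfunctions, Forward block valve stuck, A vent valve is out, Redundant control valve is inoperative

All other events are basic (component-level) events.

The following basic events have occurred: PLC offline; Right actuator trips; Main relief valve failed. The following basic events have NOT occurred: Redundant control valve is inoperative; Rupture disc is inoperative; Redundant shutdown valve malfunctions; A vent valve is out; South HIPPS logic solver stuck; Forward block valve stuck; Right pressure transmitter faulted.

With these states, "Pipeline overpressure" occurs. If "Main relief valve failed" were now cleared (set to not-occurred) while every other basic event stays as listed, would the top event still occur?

Counterfactual: set "Main relief valve failed" to not occurred.
Relief train unavailable [OR]: Redundant shutdown valve malfunctions=not, Forward block valve stuck=not, A vent valve is out=not, Redundant control valve is inoperative=not → no input occurs → does not occur.
Control loop down [OR]: Rupture disc is inoperative=not, PLC offline=occurs → at least one input occurs → occurs.
HIPPS stage fails [AND]: Right actuator trips=occurs, Control loop down=occurs → all inputs occur → occurs.
Block path lost [AND]: Right pressure transmitter faulted=not, Main relief valve failed=not, South HIPPS logic solver stuck=not → not all inputs occur → does not occur.
Shutdown chain unavailable [OR]: HIPPS stage fails=occurs, Block path lost=not → at least one input occurs → occurs.
Pipeline overpressure [OR]: Relief train unavailable=not, Shutdown chain unavailable=occurs → at least one input occurs → occurs.

Yes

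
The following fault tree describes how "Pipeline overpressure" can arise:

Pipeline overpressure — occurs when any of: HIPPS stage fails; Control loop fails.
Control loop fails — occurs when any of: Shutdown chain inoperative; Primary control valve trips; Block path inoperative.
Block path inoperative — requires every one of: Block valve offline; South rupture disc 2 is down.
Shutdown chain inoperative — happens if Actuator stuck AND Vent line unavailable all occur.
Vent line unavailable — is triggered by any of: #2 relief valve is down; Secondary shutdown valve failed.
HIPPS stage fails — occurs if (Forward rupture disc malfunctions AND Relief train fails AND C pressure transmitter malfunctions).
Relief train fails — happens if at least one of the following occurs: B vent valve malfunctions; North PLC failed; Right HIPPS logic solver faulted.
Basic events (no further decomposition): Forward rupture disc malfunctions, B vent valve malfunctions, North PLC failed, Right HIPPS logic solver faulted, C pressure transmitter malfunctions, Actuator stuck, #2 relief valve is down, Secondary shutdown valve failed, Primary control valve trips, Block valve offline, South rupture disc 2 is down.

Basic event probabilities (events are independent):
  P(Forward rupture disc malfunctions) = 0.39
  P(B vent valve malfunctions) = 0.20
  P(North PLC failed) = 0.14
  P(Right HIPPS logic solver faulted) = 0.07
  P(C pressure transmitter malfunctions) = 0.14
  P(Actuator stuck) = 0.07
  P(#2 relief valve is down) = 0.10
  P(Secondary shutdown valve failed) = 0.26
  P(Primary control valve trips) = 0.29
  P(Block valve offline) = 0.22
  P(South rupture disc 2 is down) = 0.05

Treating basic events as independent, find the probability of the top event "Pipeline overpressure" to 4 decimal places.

0.3277

P(Relief train fails) [OR] = 1 − (1−0.20) × (1−0.14) × (1−0.07) = 0.360160
P(HIPPS stage fails) [AND] = 0.39 × 0.360160 × 0.14 = 0.019665
P(Vent line unavailable) [OR] = 1 − (1−0.10) × (1−0.26) = 0.334000
P(Shutdown chain inoperative) [AND] = 0.07 × 0.334000 = 0.023380
P(Block path inoperative) [AND] = 0.22 × 0.05 = 0.011000
P(Control loop fails) [OR] = 1 − (1−0.023380) × (1−0.29) × (1−0.011000) = 0.314227
P(Pipeline overpressure) [OR] = 1 − (1−0.019665) × (1−0.314227) = 0.327713
Rounded to 4 decimal places: P(Pipeline overpressure) ≈ 0.3277.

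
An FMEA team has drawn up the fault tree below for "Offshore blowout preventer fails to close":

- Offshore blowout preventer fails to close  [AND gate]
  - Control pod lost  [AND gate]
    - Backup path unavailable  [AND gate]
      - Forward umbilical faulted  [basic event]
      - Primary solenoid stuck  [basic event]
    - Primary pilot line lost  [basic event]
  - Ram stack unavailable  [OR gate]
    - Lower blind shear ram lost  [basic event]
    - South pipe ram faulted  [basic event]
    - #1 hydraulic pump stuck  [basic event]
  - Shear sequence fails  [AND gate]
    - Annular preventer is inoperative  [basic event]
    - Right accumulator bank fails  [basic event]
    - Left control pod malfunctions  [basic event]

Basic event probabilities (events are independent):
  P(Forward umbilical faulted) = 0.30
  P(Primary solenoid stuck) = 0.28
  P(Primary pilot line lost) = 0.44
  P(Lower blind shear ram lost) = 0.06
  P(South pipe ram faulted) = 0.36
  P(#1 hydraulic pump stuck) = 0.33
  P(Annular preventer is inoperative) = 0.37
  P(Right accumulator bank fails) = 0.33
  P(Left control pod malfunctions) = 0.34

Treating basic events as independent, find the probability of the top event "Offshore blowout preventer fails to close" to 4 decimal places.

P(Backup path unavailable) [AND] = 0.30 × 0.28 = 0.084000
P(Control pod lost) [AND] = 0.084000 × 0.44 = 0.036960
P(Ram stack unavailable) [OR] = 1 − (1−0.06) × (1−0.36) × (1−0.33) = 0.596928
P(Shear sequence fails) [AND] = 0.37 × 0.33 × 0.34 = 0.041514
P(Offshore blowout preventer fails to close) [AND] = 0.036960 × 0.596928 × 0.041514 = 0.000916
Rounded to 4 decimal places: P(Offshore blowout preventer fails to close) ≈ 0.0009.

0.0009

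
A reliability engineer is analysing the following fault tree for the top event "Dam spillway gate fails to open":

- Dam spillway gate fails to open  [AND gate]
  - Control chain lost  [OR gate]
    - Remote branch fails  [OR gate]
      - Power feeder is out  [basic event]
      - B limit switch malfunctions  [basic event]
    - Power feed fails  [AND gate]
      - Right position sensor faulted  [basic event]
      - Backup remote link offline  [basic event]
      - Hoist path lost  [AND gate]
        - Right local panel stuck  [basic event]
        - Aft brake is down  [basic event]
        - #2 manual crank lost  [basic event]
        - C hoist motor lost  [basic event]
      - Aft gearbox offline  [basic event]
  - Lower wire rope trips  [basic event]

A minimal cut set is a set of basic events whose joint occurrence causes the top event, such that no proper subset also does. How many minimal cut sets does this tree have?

Remote branch fails [OR]: union of children's cut sets → 2 cut set(s).
Hoist path lost [AND]: one cut set from each child combined → 1 × 1 × 1 × 1 = 1 cut set(s).
Power feed fails [AND]: one cut set from each child combined → 1 × 1 × 1 × 1 = 1 cut set(s).
Control chain lost [OR]: union of children's cut sets → 3 cut set(s).
Dam spillway gate fails to open [AND]: one cut set from each child combined → 3 × 1 = 3 cut set(s).
Minimal cut sets: {Lower wire rope trips, Power feeder is out}; {B limit switch malfunctions, Lower wire rope trips}; {#2 manual crank lost, Aft brake is down, Aft gearbox offline, Backup remote link offline, C hoist motor lost, Lower wire rope trips, Right local panel stuck, Right position sensor faulted}.

3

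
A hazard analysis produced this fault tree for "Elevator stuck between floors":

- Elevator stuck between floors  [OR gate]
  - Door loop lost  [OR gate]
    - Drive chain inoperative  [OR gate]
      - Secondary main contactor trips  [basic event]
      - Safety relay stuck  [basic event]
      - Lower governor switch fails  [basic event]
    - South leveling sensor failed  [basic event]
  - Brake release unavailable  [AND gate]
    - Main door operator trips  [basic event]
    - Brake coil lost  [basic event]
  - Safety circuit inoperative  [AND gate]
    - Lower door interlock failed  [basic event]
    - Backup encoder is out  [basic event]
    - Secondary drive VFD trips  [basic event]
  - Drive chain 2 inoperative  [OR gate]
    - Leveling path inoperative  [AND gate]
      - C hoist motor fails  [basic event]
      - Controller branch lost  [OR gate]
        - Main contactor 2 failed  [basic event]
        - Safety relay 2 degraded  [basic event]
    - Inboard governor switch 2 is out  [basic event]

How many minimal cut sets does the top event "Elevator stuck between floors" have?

Drive chain inoperative [OR]: union of children's cut sets → 3 cut set(s).
Door loop lost [OR]: union of children's cut sets → 4 cut set(s).
Brake release unavailable [AND]: one cut set from each child combined → 1 × 1 = 1 cut set(s).
Safety circuit inoperative [AND]: one cut set from each child combined → 1 × 1 × 1 = 1 cut set(s).
Controller branch lost [OR]: union of children's cut sets → 2 cut set(s).
Leveling path inoperative [AND]: one cut set from each child combined → 1 × 2 = 2 cut set(s).
Drive chain 2 inoperative [OR]: union of children's cut sets → 3 cut set(s).
Elevator stuck between floors [OR]: union of children's cut sets → 9 cut set(s).
Minimal cut sets: {Secondary main contactor trips}; {Safety relay stuck}; {Lower governor switch fails}; {South leveling sensor failed}; {Brake coil lost, Main door operator trips}; {Backup encoder is out, Lower door interlock failed, Secondary drive VFD trips}; {C hoist motor fails, Main contactor 2 failed}; {C hoist motor fails, Safety relay 2 degraded}; {Inboard governor switch 2 is out}.

9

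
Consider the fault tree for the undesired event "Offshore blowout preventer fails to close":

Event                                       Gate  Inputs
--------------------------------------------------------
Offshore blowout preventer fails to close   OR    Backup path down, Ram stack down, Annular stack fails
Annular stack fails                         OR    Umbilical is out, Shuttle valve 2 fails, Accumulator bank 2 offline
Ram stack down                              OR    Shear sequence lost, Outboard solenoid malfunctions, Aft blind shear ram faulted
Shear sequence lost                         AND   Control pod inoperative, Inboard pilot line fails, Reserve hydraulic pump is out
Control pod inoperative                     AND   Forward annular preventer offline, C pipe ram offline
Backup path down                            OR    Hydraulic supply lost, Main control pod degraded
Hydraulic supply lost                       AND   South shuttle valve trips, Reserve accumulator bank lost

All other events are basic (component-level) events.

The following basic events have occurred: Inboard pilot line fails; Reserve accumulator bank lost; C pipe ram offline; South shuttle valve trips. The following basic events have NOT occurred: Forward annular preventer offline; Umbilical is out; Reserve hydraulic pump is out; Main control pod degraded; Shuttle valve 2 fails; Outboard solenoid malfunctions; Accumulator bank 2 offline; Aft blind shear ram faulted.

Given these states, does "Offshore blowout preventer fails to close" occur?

Yes

Hydraulic supply lost [AND]: South shuttle valve trips=occurs, Reserve accumulator bank lost=occurs → all inputs occur → occurs.
Backup path down [OR]: Hydraulic supply lost=occurs, Main control pod degraded=not → at least one input occurs → occurs.
Control pod inoperative [AND]: Forward annular preventer offline=not, C pipe ram offline=occurs → not all inputs occur → does not occur.
Shear sequence lost [AND]: Control pod inoperative=not, Inboard pilot line fails=occurs, Reserve hydraulic pump is out=not → not all inputs occur → does not occur.
Ram stack down [OR]: Shear sequence lost=not, Outboard solenoid malfunctions=not, Aft blind shear ram faulted=not → no input occurs → does not occur.
Annular stack fails [OR]: Umbilical is out=not, Shuttle valve 2 fails=not, Accumulator bank 2 offline=not → no input occurs → does not occur.
Offshore blowout preventer fails to close [OR]: Backup path down=occurs, Ram stack down=not, Annular stack fails=not → at least one input occurs → occurs.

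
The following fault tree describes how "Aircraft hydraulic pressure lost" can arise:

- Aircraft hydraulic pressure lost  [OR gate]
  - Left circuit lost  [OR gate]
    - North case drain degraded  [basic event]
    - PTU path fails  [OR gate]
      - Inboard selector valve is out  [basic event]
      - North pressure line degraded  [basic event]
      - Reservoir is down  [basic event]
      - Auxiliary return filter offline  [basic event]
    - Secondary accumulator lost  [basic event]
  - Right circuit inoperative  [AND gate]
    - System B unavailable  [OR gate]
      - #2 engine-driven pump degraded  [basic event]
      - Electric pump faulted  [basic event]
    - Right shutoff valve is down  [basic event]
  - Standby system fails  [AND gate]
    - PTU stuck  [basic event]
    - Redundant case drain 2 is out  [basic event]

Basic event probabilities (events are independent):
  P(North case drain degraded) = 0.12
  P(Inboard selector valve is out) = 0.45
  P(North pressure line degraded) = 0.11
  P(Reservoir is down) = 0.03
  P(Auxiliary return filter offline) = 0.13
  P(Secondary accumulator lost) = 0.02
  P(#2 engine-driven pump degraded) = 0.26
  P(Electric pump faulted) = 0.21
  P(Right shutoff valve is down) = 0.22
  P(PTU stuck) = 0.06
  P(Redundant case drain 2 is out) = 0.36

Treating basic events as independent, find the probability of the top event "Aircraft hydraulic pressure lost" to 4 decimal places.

0.6833

P(PTU path fails) [OR] = 1 − (1−0.45) × (1−0.11) × (1−0.03) × (1−0.13) = 0.586911
P(Left circuit lost) [OR] = 1 − (1−0.12) × (1−0.586911) × (1−0.02) = 0.643752
P(System B unavailable) [OR] = 1 − (1−0.26) × (1−0.21) = 0.415400
P(Right circuit inoperative) [AND] = 0.415400 × 0.22 = 0.091388
P(Standby system fails) [AND] = 0.06 × 0.36 = 0.021600
P(Aircraft hydraulic pressure lost) [OR] = 1 − (1−0.643752) × (1−0.091388) × (1−0.021600) = 0.683301
Rounded to 4 decimal places: P(Aircraft hydraulic pressure lost) ≈ 0.6833.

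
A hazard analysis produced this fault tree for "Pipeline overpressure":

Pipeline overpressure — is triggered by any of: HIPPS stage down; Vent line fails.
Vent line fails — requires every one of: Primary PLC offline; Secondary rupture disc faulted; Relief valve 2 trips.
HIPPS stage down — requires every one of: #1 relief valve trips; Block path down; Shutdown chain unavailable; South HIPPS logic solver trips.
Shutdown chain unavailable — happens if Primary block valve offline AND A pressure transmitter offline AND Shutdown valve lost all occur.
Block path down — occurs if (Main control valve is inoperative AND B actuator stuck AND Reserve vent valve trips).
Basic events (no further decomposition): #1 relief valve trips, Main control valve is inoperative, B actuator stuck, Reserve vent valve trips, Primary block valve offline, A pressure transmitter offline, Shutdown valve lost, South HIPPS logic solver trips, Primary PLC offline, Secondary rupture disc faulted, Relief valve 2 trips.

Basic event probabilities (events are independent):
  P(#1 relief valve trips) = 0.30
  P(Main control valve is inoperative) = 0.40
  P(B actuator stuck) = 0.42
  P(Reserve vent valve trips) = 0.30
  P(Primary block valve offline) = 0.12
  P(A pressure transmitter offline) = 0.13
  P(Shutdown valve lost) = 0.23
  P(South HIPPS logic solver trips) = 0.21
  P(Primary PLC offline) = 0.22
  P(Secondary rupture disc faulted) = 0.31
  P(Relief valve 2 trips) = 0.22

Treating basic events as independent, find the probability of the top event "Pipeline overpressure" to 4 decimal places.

0.0150

P(Block path down) [AND] = 0.40 × 0.42 × 0.30 = 0.050400
P(Shutdown chain unavailable) [AND] = 0.12 × 0.13 × 0.23 = 0.003588
P(HIPPS stage down) [AND] = 0.30 × 0.050400 × 0.003588 × 0.21 = 0.000011
P(Vent line fails) [AND] = 0.22 × 0.31 × 0.22 = 0.015004
P(Pipeline overpressure) [OR] = 1 − (1−0.000011) × (1−0.015004) = 0.015015
Rounded to 4 decimal places: P(Pipeline overpressure) ≈ 0.0150.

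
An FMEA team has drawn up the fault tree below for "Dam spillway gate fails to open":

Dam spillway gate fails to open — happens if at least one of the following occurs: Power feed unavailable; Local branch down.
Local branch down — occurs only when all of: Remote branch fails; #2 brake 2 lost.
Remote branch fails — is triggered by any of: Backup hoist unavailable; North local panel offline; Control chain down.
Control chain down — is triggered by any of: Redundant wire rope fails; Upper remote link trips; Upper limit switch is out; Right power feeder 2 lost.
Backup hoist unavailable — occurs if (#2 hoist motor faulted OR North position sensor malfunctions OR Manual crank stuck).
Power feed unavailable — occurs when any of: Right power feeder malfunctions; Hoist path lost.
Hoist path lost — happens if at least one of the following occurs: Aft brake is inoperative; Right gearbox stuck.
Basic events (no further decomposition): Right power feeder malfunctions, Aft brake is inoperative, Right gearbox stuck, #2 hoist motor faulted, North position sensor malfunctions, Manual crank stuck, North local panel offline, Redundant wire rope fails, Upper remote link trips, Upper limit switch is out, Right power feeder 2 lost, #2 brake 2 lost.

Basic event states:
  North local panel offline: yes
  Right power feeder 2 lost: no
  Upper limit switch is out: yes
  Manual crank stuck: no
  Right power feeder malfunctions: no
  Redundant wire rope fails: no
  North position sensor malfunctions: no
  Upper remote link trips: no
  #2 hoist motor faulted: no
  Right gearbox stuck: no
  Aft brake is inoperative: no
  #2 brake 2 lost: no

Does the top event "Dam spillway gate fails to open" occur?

Hoist path lost [OR]: Aft brake is inoperative=not, Right gearbox stuck=not → no input occurs → does not occur.
Power feed unavailable [OR]: Right power feeder malfunctions=not, Hoist path lost=not → no input occurs → does not occur.
Backup hoist unavailable [OR]: #2 hoist motor faulted=not, North position sensor malfunctions=not, Manual crank stuck=not → no input occurs → does not occur.
Control chain down [OR]: Redundant wire rope fails=not, Upper remote link trips=not, Upper limit switch is out=occurs, Right power feeder 2 lost=not → at least one input occurs → occurs.
Remote branch fails [OR]: Backup hoist unavailable=not, North local panel offline=occurs, Control chain down=occurs → at least one input occurs → occurs.
Local branch down [AND]: Remote branch fails=occurs, #2 brake 2 lost=not → not all inputs occur → does not occur.
Dam spillway gate fails to open [OR]: Power feed unavailable=not, Local branch down=not → no input occurs → does not occur.

No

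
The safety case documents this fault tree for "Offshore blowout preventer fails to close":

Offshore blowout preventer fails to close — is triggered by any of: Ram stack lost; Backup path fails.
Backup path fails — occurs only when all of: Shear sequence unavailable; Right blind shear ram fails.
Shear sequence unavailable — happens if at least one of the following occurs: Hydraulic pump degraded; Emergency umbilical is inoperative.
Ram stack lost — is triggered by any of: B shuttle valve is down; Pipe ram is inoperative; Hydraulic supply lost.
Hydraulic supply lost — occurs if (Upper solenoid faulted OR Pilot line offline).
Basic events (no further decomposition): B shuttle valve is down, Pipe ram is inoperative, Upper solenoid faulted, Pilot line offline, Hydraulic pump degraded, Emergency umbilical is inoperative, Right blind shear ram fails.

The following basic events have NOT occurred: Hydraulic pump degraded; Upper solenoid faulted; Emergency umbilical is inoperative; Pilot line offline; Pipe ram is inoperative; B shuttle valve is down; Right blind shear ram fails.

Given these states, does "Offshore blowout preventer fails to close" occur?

Hydraulic supply lost [OR]: Upper solenoid faulted=not, Pilot line offline=not → no input occurs → does not occur.
Ram stack lost [OR]: B shuttle valve is down=not, Pipe ram is inoperative=not, Hydraulic supply lost=not → no input occurs → does not occur.
Shear sequence unavailable [OR]: Hydraulic pump degraded=not, Emergency umbilical is inoperative=not → no input occurs → does not occur.
Backup path fails [AND]: Shear sequence unavailable=not, Right blind shear ram fails=not → not all inputs occur → does not occur.
Offshore blowout preventer fails to close [OR]: Ram stack lost=not, Backup path fails=not → no input occurs → does not occur.

No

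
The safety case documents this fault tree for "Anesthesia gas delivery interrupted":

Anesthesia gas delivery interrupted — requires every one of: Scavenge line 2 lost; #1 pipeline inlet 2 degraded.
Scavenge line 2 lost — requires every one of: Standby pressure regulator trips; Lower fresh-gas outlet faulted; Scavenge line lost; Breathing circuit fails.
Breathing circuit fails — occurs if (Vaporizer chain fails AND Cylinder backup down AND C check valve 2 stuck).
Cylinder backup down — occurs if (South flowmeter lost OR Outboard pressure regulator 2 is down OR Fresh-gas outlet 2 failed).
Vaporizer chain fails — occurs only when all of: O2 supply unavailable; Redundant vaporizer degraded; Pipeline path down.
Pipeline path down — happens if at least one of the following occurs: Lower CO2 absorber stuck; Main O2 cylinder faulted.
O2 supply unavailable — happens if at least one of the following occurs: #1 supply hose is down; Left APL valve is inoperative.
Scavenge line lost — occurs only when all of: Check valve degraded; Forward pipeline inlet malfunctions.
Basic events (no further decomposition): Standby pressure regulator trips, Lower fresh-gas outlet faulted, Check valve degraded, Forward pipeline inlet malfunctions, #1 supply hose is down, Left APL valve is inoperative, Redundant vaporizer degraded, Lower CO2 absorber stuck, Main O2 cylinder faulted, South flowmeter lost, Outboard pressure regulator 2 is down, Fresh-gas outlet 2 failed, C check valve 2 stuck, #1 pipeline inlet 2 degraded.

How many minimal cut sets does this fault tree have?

Scavenge line lost [AND]: one cut set from each child combined → 1 × 1 = 1 cut set(s).
O2 supply unavailable [OR]: union of children's cut sets → 2 cut set(s).
Pipeline path down [OR]: union of children's cut sets → 2 cut set(s).
Vaporizer chain fails [AND]: one cut set from each child combined → 2 × 1 × 2 = 4 cut set(s).
Cylinder backup down [OR]: union of children's cut sets → 3 cut set(s).
Breathing circuit fails [AND]: one cut set from each child combined → 4 × 3 × 1 = 12 cut set(s).
Scavenge line 2 lost [AND]: one cut set from each child combined → 1 × 1 × 1 × 12 = 12 cut set(s).
Anesthesia gas delivery interrupted [AND]: one cut set from each child combined → 12 × 1 = 12 cut set(s).

12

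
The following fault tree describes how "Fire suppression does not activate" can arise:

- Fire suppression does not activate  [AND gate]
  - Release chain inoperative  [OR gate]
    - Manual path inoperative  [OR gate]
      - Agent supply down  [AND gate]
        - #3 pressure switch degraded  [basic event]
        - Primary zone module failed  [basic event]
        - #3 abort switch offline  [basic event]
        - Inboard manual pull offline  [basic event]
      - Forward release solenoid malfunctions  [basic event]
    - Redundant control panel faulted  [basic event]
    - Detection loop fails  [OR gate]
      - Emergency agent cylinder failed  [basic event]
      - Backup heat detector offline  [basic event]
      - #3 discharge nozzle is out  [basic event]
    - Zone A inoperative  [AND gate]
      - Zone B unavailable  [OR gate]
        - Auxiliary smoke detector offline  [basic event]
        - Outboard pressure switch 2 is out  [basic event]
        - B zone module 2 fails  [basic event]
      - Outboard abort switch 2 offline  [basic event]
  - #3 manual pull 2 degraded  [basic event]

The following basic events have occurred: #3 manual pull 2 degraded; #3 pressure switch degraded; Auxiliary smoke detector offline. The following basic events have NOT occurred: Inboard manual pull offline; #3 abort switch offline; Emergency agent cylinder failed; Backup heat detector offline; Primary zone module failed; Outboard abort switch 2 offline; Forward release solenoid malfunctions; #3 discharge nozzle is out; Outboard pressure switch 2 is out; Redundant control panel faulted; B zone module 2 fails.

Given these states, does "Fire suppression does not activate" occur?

Agent supply down [AND]: #3 pressure switch degraded=occurs, Primary zone module failed=not, #3 abort switch offline=not, Inboard manual pull offline=not → not all inputs occur → does not occur.
Manual path inoperative [OR]: Agent supply down=not, Forward release solenoid malfunctions=not → no input occurs → does not occur.
Detection loop fails [OR]: Emergency agent cylinder failed=not, Backup heat detector offline=not, #3 discharge nozzle is out=not → no input occurs → does not occur.
Zone B unavailable [OR]: Auxiliary smoke detector offline=occurs, Outboard pressure switch 2 is out=not, B zone module 2 fails=not → at least one input occurs → occurs.
Zone A inoperative [AND]: Zone B unavailable=occurs, Outboard abort switch 2 offline=not → not all inputs occur → does not occur.
Release chain inoperative [OR]: Manual path inoperative=not, Redundant control panel faulted=not, Detection loop fails=not, Zone A inoperative=not → no input occurs → does not occur.
Fire suppression does not activate [AND]: Release chain inoperative=not, #3 manual pull 2 degraded=occurs → not all inputs occur → does not occur.

No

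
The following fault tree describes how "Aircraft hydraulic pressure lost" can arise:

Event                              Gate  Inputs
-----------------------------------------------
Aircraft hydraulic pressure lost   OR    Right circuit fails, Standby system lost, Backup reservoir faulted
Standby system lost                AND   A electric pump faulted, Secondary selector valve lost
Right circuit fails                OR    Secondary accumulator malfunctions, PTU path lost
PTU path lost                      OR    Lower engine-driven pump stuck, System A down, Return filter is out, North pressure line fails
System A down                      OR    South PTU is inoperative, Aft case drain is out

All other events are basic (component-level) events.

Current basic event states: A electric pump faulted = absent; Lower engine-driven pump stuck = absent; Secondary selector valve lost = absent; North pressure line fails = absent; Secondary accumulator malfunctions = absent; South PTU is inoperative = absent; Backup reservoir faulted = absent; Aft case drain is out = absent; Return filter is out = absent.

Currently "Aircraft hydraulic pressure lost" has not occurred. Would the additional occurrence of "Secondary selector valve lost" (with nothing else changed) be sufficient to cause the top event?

Counterfactual: set "Secondary selector valve lost" to occurred.
System A down [OR]: South PTU is inoperative=not, Aft case drain is out=not → no input occurs → does not occur.
PTU path lost [OR]: Lower engine-driven pump stuck=not, System A down=not, Return filter is out=not, North pressure line fails=not → no input occurs → does not occur.
Right circuit fails [OR]: Secondary accumulator malfunctions=not, PTU path lost=not → no input occurs → does not occur.
Standby system lost [AND]: A electric pump faulted=not, Secondary selector valve lost=occurs → not all inputs occur → does not occur.
Aircraft hydraulic pressure lost [OR]: Right circuit fails=not, Standby system lost=not, Backup reservoir faulted=not → no input occurs → does not occur.

No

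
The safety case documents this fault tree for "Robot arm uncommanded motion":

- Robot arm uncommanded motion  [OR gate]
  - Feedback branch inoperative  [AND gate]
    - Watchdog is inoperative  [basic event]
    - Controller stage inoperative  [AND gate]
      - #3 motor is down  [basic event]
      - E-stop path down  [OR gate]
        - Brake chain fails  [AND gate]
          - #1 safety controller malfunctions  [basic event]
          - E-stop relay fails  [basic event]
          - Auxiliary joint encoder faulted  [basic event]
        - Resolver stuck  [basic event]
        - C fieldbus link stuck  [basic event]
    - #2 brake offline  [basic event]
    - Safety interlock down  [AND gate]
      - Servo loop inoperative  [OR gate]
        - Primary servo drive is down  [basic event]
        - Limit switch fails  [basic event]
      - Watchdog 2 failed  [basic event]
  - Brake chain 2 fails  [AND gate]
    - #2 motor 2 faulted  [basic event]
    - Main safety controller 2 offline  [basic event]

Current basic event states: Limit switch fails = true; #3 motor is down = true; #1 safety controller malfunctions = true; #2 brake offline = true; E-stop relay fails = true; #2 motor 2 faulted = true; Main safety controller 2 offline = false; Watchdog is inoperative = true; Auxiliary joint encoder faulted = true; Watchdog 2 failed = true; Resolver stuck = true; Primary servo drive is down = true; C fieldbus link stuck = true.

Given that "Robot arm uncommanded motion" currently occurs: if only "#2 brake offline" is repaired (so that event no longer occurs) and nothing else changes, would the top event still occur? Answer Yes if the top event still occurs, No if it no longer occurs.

Counterfactual: set "#2 brake offline" to not occurred.
Brake chain fails [AND]: #1 safety controller malfunctions=occurs, E-stop relay fails=occurs, Auxiliary joint encoder faulted=occurs → all inputs occur → occurs.
E-stop path down [OR]: Brake chain fails=occurs, Resolver stuck=occurs, C fieldbus link stuck=occurs → at least one input occurs → occurs.
Controller stage inoperative [AND]: #3 motor is down=occurs, E-stop path down=occurs → all inputs occur → occurs.
Servo loop inoperative [OR]: Primary servo drive is down=occurs, Limit switch fails=occurs → at least one input occurs → occurs.
Safety interlock down [AND]: Servo loop inoperative=occurs, Watchdog 2 failed=occurs → all inputs occur → occurs.
Feedback branch inoperative [AND]: Watchdog is inoperative=occurs, Controller stage inoperative=occurs, #2 brake offline=not, Safety interlock down=occurs → not all inputs occur → does not occur.
Brake chain 2 fails [AND]: #2 motor 2 faulted=occurs, Main safety controller 2 offline=not → not all inputs occur → does not occur.
Robot arm uncommanded motion [OR]: Feedback branch inoperative=not, Brake chain 2 fails=not → no input occurs → does not occur.

No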